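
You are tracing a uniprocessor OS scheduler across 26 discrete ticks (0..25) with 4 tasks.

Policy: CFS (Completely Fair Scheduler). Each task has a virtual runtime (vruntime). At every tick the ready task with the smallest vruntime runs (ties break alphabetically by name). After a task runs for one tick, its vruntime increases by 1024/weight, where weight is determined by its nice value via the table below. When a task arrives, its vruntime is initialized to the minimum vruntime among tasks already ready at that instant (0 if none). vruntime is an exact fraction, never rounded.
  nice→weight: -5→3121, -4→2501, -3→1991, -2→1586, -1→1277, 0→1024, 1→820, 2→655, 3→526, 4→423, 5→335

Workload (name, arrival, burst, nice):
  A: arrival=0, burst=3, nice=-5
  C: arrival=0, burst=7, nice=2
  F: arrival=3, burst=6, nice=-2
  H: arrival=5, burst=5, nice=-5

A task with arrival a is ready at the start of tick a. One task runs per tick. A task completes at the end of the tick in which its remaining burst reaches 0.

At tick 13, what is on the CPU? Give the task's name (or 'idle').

t=0: vr[A=0 C=0] → run A
t=1: vr[A=1024/3121 C=0] → run C
t=2: vr[A=1024/3121 C=1024/655] → run A
t=3: vr[A=2048/3121 C=1024/655 F=2048/3121] → run A
t=4: vr[C=1024/655 F=2048/3121] → run F
t=5: vr[C=1024/655 F=3222016/2474953 H=3222016/2474953] → run F
t=6: vr[C=1024/655 F=4819968/2474953 H=3222016/2474953] → run H
t=7: vr[C=1024/655 F=4819968/2474953 H=4034048/2474953] → run C
t=8: vr[C=2048/655 F=4819968/2474953 H=4034048/2474953] → run H
t=9: vr[C=2048/655 F=4819968/2474953 H=4846080/2474953] → run F
t=10: vr[C=2048/655 F=6417920/2474953 H=4846080/2474953] → run H
t=11: vr[C=2048/655 F=6417920/2474953 H=5658112/2474953] → run H
t=12: vr[C=2048/655 F=6417920/2474953 H=6470144/2474953] → run F
t=13: vr[C=2048/655 F=8015872/2474953 H=6470144/2474953] → run H
t=14: vr[C=2048/655 F=8015872/2474953] → run C
t=15: vr[C=3072/655 F=8015872/2474953] → run F
t=16: vr[C=3072/655 F=9613824/2474953] → run F
t=17: vr[C=3072/655] → run C
t=18: vr[C=4096/655] → run C
t=19: vr[C=1024/131] → run C
t=20: vr[C=6144/655] → run C
t=21: (idle)
t=22: (idle)
t=23: (idle)
t=24: (idle)
t=25: (idle)

running at tick 13 = H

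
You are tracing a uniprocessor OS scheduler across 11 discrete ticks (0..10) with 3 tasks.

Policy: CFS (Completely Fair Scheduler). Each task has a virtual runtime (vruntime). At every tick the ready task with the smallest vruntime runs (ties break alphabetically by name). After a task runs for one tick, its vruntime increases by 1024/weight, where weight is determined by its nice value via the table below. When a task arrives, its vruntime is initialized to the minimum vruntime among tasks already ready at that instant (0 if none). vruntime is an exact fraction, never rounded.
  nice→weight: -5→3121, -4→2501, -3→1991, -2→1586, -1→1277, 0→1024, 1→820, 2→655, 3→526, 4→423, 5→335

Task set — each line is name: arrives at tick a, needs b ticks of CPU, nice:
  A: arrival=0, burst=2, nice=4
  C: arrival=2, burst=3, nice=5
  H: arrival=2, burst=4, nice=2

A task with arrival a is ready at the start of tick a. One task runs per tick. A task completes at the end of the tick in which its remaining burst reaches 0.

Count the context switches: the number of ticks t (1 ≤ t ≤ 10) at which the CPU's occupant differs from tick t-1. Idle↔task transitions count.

context switches = 6

t=0: vr[A=0] → run A
t=1: vr[A=1024/423] → run A
t=2: vr[C=0 H=0] → run C
t=3: vr[C=1024/335 H=0] → run H
t=4: vr[C=1024/335 H=1024/655] → run H
t=5: vr[C=1024/335 H=2048/655] → run C
t=6: vr[C=2048/335 H=2048/655] → run H
t=7: vr[C=2048/335 H=3072/655] → run H
t=8: vr[C=2048/335] → run C
t=9: (idle)
t=10: (idle)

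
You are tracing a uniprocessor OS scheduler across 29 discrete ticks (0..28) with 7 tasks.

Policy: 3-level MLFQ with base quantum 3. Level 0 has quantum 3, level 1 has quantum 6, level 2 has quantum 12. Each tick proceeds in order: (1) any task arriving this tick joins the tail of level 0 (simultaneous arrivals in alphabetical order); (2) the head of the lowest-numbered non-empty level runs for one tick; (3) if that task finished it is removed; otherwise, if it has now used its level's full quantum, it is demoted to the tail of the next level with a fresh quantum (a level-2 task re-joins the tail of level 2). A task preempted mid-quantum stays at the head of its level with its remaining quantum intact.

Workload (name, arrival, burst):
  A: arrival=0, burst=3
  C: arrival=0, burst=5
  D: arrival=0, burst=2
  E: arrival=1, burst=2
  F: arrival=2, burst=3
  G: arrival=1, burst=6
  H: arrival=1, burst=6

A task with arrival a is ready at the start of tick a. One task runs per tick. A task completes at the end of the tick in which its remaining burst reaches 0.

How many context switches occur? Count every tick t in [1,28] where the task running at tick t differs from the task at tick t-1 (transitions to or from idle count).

t=0: L0/L1/L2 = ACD/-/- → run A
t=1: L0/L1/L2 = ACDEGH/-/- → run A
t=2: L0/L1/L2 = ACDEGHF/-/- → run A
t=3: L0/L1/L2 = CDEGHF/-/- → run C
t=4: L0/L1/L2 = CDEGHF/-/- → run C
t=5: L0/L1/L2 = CDEGHF/-/- → run C
t=6: L0/L1/L2 = DEGHF/C/- → run D
t=7: L0/L1/L2 = DEGHF/C/- → run D
t=8: L0/L1/L2 = EGHF/C/- → run E
t=9: L0/L1/L2 = EGHF/C/- → run E
t=10: L0/L1/L2 = GHF/C/- → run G
t=11: L0/L1/L2 = GHF/C/- → run G
t=12: L0/L1/L2 = GHF/C/- → run G
t=13: L0/L1/L2 = HF/CG/- → run H
t=14: L0/L1/L2 = HF/CG/- → run H
t=15: L0/L1/L2 = HF/CG/- → run H
t=16: L0/L1/L2 = F/CGH/- → run F
t=17: L0/L1/L2 = F/CGH/- → run F
t=18: L0/L1/L2 = F/CGH/- → run F
t=19: L0/L1/L2 = -/CGH/- → run C
t=20: L0/L1/L2 = -/CGH/- → run C
t=21: L0/L1/L2 = -/GH/- → run G
t=22: L0/L1/L2 = -/GH/- → run G
t=23: L0/L1/L2 = -/GH/- → run G
t=24: L0/L1/L2 = -/H/- → run H
t=25: L0/L1/L2 = -/H/- → run H
t=26: L0/L1/L2 = -/H/- → run H
t=27: (idle)
t=28: (idle)

context switches = 10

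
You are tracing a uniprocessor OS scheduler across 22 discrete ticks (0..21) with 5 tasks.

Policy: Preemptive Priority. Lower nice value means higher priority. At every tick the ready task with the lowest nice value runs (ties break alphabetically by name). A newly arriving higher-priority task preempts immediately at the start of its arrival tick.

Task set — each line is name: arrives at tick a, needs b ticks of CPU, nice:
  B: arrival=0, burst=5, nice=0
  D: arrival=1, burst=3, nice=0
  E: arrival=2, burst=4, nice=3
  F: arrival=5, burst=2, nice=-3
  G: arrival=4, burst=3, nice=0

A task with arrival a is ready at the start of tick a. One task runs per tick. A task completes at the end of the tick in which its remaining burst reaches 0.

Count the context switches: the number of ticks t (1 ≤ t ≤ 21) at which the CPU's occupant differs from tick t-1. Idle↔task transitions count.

context switches = 5

t=0: ready={B} → run B
t=1: ready={B,D} → run B
t=2: ready={B,D,E} → run B
t=3: ready={B,D,E} → run B
t=4: ready={B,D,E,G} → run B
t=5: ready={D,E,F,G} → run F
t=6: ready={D,E,F,G} → run F
t=7: ready={D,E,G} → run D
t=8: ready={D,E,G} → run D
t=9: ready={D,E,G} → run D
t=10: ready={E,G} → run G
t=11: ready={E,G} → run G
t=12: ready={E,G} → run G
t=13: ready={E} → run E
t=14: ready={E} → run E
t=15: ready={E} → run E
t=16: ready={E} → run E
t=17: (idle)
t=18: (idle)
t=19: (idle)
t=20: (idle)
t=21: (idle)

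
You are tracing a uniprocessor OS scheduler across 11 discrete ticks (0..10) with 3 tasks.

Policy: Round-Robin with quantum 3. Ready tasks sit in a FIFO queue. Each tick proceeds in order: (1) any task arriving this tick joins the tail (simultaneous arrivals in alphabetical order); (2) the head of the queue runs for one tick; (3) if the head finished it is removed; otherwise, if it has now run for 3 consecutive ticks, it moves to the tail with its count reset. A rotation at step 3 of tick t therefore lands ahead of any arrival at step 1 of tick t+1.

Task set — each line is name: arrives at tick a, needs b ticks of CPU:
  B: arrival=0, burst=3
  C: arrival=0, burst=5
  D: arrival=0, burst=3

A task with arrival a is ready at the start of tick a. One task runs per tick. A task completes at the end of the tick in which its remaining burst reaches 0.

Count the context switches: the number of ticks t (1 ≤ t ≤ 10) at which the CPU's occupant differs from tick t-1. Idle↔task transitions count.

t=0: queue=[B,C,D] q_used=0 → run B
t=1: queue=[B,C,D] q_used=1 → run B
t=2: queue=[B,C,D] q_used=2 → run B
t=3: queue=[C,D] q_used=0 → run C
t=4: queue=[C,D] q_used=1 → run C
t=5: queue=[C,D] q_used=2 → run C
t=6: queue=[D,C] q_used=0 → run D
t=7: queue=[D,C] q_used=1 → run D
t=8: queue=[D,C] q_used=2 → run D
t=9: queue=[C] q_used=0 → run C
t=10: queue=[C] q_used=1 → run C

context switches = 3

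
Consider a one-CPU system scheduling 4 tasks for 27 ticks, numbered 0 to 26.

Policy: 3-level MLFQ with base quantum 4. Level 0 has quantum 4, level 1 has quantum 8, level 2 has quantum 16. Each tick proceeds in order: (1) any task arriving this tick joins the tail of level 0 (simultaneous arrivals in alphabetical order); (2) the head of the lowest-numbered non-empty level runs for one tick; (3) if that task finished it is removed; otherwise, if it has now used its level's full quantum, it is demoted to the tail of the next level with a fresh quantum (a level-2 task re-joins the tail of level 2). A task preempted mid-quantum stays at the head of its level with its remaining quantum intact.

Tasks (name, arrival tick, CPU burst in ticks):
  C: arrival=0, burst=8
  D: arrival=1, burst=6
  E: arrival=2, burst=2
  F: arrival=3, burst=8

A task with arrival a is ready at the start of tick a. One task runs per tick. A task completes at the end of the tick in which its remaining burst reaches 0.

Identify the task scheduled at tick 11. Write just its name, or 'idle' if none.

running at tick 11 = F

t=0: L0/L1/L2 = C/-/- → run C
t=1: L0/L1/L2 = CD/-/- → run C
t=2: L0/L1/L2 = CDE/-/- → run C
t=3: L0/L1/L2 = CDEF/-/- → run C
t=4: L0/L1/L2 = DEF/C/- → run D
t=5: L0/L1/L2 = DEF/C/- → run D
t=6: L0/L1/L2 = DEF/C/- → run D
t=7: L0/L1/L2 = DEF/C/- → run D
t=8: L0/L1/L2 = EF/CD/- → run E
t=9: L0/L1/L2 = EF/CD/- → run E
t=10: L0/L1/L2 = F/CD/- → run F
t=11: L0/L1/L2 = F/CD/- → run F
t=12: L0/L1/L2 = F/CD/- → run F
t=13: L0/L1/L2 = F/CD/- → run F
t=14: L0/L1/L2 = -/CDF/- → run C
t=15: L0/L1/L2 = -/CDF/- → run C
t=16: L0/L1/L2 = -/CDF/- → run C
t=17: L0/L1/L2 = -/CDF/- → run C
t=18: L0/L1/L2 = -/DF/- → run D
t=19: L0/L1/L2 = -/DF/- → run D
t=20: L0/L1/L2 = -/F/- → run F
t=21: L0/L1/L2 = -/F/- → run F
t=22: L0/L1/L2 = -/F/- → run F
t=23: L0/L1/L2 = -/F/- → run F
t=24: (idle)
t=25: (idle)
t=26: (idle)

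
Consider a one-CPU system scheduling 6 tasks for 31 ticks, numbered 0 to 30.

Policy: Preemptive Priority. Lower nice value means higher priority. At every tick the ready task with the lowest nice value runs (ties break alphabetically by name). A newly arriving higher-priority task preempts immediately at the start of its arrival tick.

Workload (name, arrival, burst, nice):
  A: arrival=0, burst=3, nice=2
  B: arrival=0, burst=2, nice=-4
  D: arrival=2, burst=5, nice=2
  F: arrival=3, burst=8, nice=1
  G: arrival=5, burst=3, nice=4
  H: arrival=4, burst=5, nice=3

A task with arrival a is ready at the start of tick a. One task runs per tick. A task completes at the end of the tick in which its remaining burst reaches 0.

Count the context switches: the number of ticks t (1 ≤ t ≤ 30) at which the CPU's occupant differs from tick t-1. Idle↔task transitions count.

t=0: ready={A,B} → run B
t=1: ready={A,B} → run B
t=2: ready={A,D} → run A
t=3: ready={A,D,F} → run F
t=4: ready={A,D,F,H} → run F
t=5: ready={A,D,F,G,H} → run F
t=6: ready={A,D,F,G,H} → run F
t=7: ready={A,D,F,G,H} → run F
t=8: ready={A,D,F,G,H} → run F
t=9: ready={A,D,F,G,H} → run F
t=10: ready={A,D,F,G,H} → run F
t=11: ready={A,D,G,H} → run A
t=12: ready={A,D,G,H} → run A
t=13: ready={D,G,H} → run D
t=14: ready={D,G,H} → run D
t=15: ready={D,G,H} → run D
t=16: ready={D,G,H} → run D
t=17: ready={D,G,H} → run D
t=18: ready={G,H} → run H
t=19: ready={G,H} → run H
t=20: ready={G,H} → run H
t=21: ready={G,H} → run H
t=22: ready={G,H} → run H
t=23: ready={G} → run G
t=24: ready={G} → run G
t=25: ready={G} → run G
t=26: (idle)
t=27: (idle)
t=28: (idle)
t=29: (idle)
t=30: (idle)

context switches = 7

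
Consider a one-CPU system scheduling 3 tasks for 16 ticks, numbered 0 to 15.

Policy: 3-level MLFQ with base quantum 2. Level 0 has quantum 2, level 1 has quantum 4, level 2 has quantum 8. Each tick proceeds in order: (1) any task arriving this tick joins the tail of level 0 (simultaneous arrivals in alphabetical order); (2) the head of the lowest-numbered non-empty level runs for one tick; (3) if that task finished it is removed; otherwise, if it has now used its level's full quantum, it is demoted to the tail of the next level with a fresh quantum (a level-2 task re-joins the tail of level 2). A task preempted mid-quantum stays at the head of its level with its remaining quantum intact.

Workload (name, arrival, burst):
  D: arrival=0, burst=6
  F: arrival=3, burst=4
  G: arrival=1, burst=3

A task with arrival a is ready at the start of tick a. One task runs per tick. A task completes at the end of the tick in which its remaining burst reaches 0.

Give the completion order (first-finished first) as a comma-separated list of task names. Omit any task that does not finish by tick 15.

completion order = D, G, F

t=0: L0/L1/L2 = D/-/- → run D
t=1: L0/L1/L2 = DG/-/- → run D
t=2: L0/L1/L2 = G/D/- → run G
t=3: L0/L1/L2 = GF/D/- → run G
t=4: L0/L1/L2 = F/DG/- → run F
t=5: L0/L1/L2 = F/DG/- → run F
t=6: L0/L1/L2 = -/DGF/- → run D
t=7: L0/L1/L2 = -/DGF/- → run D
t=8: L0/L1/L2 = -/DGF/- → run D
t=9: L0/L1/L2 = -/DGF/- → run D
t=10: L0/L1/L2 = -/GF/- → run G
t=11: L0/L1/L2 = -/F/- → run F
t=12: L0/L1/L2 = -/F/- → run F
t=13: (idle)
t=14: (idle)
t=15: (idle)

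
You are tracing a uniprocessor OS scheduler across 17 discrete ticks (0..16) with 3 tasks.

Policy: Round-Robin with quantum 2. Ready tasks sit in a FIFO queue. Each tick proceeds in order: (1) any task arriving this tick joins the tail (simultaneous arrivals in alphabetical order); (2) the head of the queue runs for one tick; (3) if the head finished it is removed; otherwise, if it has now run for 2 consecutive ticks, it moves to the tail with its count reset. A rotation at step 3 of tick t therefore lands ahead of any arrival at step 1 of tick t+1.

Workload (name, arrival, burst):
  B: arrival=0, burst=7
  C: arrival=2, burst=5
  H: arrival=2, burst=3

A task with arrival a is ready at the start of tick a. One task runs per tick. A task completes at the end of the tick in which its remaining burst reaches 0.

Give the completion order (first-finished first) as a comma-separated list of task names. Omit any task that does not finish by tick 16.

t=0: queue=[B] q_used=0 → run B
t=1: queue=[B] q_used=1 → run B
t=2: queue=[B,C,H] q_used=0 → run B
t=3: queue=[B,C,H] q_used=1 → run B
t=4: queue=[C,H,B] q_used=0 → run C
t=5: queue=[C,H,B] q_used=1 → run C
t=6: queue=[H,B,C] q_used=0 → run H
t=7: queue=[H,B,C] q_used=1 → run H
t=8: queue=[B,C,H] q_used=0 → run B
t=9: queue=[B,C,H] q_used=1 → run B
t=10: queue=[C,H,B] q_used=0 → run C
t=11: queue=[C,H,B] q_used=1 → run C
t=12: queue=[H,B,C] q_used=0 → run H
t=13: queue=[B,C] q_used=0 → run B
t=14: queue=[C] q_used=0 → run C
t=15: (idle)
t=16: (idle)

completion order = H, B, C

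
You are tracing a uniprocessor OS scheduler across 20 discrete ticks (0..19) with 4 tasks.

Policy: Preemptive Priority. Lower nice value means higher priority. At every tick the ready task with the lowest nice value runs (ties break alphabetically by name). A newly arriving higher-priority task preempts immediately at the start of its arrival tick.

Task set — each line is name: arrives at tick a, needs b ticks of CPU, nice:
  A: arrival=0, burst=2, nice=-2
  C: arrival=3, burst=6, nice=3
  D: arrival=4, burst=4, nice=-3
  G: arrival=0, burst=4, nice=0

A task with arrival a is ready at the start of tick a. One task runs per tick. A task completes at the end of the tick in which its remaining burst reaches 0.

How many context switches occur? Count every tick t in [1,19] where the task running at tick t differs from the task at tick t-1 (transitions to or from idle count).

t=0: ready={A,G} → run A
t=1: ready={A,G} → run A
t=2: ready={G} → run G
t=3: ready={C,G} → run G
t=4: ready={C,D,G} → run D
t=5: ready={C,D,G} → run D
t=6: ready={C,D,G} → run D
t=7: ready={C,D,G} → run D
t=8: ready={C,G} → run G
t=9: ready={C,G} → run G
t=10: ready={C} → run C
t=11: ready={C} → run C
t=12: ready={C} → run C
t=13: ready={C} → run C
t=14: ready={C} → run C
t=15: ready={C} → run C
t=16: (idle)
t=17: (idle)
t=18: (idle)
t=19: (idle)

context switches = 5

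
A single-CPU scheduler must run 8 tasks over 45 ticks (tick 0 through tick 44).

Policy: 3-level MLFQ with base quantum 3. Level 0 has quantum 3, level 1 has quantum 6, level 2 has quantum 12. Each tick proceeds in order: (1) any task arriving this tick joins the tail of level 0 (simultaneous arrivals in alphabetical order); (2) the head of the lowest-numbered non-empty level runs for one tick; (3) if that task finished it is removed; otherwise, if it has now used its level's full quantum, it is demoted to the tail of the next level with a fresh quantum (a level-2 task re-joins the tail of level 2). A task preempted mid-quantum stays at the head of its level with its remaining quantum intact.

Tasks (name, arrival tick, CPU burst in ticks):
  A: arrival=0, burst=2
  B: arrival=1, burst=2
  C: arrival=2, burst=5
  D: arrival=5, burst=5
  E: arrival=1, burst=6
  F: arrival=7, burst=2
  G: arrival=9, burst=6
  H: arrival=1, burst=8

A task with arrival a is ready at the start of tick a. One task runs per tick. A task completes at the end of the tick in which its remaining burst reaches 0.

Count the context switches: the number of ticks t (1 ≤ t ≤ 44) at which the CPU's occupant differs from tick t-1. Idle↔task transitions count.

context switches = 13

t=0: L0/L1/L2 = A/-/- → run A
t=1: L0/L1/L2 = ABEH/-/- → run A
t=2: L0/L1/L2 = BEHC/-/- → run B
t=3: L0/L1/L2 = BEHC/-/- → run B
t=4: L0/L1/L2 = EHC/-/- → run E
t=5: L0/L1/L2 = EHCD/-/- → run E
t=6: L0/L1/L2 = EHCD/-/- → run E
t=7: L0/L1/L2 = HCDF/E/- → run H
t=8: L0/L1/L2 = HCDF/E/- → run H
t=9: L0/L1/L2 = HCDFG/E/- → run H
t=10: L0/L1/L2 = CDFG/EH/- → run C
t=11: L0/L1/L2 = CDFG/EH/- → run C
t=12: L0/L1/L2 = CDFG/EH/- → run C
t=13: L0/L1/L2 = DFG/EHC/- → run D
t=14: L0/L1/L2 = DFG/EHC/- → run D
t=15: L0/L1/L2 = DFG/EHC/- → run D
t=16: L0/L1/L2 = FG/EHCD/- → run F
t=17: L0/L1/L2 = FG/EHCD/- → run F
t=18: L0/L1/L2 = G/EHCD/- → run G
t=19: L0/L1/L2 = G/EHCD/- → run G
t=20: L0/L1/L2 = G/EHCD/- → run G
t=21: L0/L1/L2 = -/EHCDG/- → run E
t=22: L0/L1/L2 = -/EHCDG/- → run E
t=23: L0/L1/L2 = -/EHCDG/- → run E
t=24: L0/L1/L2 = -/HCDG/- → run H
t=25: L0/L1/L2 = -/HCDG/- → run H
t=26: L0/L1/L2 = -/HCDG/- → run H
t=27: L0/L1/L2 = -/HCDG/- → run H
t=28: L0/L1/L2 = -/HCDG/- → run H
t=29: L0/L1/L2 = -/CDG/- → run C
t=30: L0/L1/L2 = -/CDG/- → run C
t=31: L0/L1/L2 = -/DG/- → run D
t=32: L0/L1/L2 = -/DG/- → run D
t=33: L0/L1/L2 = -/G/- → run G
t=34: L0/L1/L2 = -/G/- → run G
t=35: L0/L1/L2 = -/G/- → run G
t=36: (idle)
t=37: (idle)
t=38: (idle)
t=39: (idle)
t=40: (idle)
t=41: (idle)
t=42: (idle)
t=43: (idle)
t=44: (idle)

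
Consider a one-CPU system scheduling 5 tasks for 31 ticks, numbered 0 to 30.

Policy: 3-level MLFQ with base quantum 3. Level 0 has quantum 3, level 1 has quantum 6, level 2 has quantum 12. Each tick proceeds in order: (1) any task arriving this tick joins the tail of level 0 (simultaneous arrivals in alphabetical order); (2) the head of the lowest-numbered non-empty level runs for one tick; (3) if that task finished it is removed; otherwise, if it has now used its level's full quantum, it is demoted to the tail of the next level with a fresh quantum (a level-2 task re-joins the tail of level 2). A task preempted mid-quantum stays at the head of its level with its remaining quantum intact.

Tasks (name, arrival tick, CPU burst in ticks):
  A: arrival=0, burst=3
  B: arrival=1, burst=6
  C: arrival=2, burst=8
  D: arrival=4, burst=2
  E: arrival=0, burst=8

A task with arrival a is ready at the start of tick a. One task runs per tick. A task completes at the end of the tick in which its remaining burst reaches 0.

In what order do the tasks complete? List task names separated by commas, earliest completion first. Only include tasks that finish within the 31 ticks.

t=0: L0/L1/L2 = AE/-/- → run A
t=1: L0/L1/L2 = AEB/-/- → run A
t=2: L0/L1/L2 = AEBC/-/- → run A
t=3: L0/L1/L2 = EBC/-/- → run E
t=4: L0/L1/L2 = EBCD/-/- → run E
t=5: L0/L1/L2 = EBCD/-/- → run E
t=6: L0/L1/L2 = BCD/E/- → run B
t=7: L0/L1/L2 = BCD/E/- → run B
t=8: L0/L1/L2 = BCD/E/- → run B
t=9: L0/L1/L2 = CD/EB/- → run C
t=10: L0/L1/L2 = CD/EB/- → run C
t=11: L0/L1/L2 = CD/EB/- → run C
t=12: L0/L1/L2 = D/EBC/- → run D
t=13: L0/L1/L2 = D/EBC/- → run D
t=14: L0/L1/L2 = -/EBC/- → run E
t=15: L0/L1/L2 = -/EBC/- → run E
t=16: L0/L1/L2 = -/EBC/- → run E
t=17: L0/L1/L2 = -/EBC/- → run E
t=18: L0/L1/L2 = -/EBC/- → run E
t=19: L0/L1/L2 = -/BC/- → run B
t=20: L0/L1/L2 = -/BC/- → run B
t=21: L0/L1/L2 = -/BC/- → run B
t=22: L0/L1/L2 = -/C/- → run C
t=23: L0/L1/L2 = -/C/- → run C
t=24: L0/L1/L2 = -/C/- → run C
t=25: L0/L1/L2 = -/C/- → run C
t=26: L0/L1/L2 = -/C/- → run C
t=27: (idle)
t=28: (idle)
t=29: (idle)
t=30: (idle)

completion order = A, D, E, B, C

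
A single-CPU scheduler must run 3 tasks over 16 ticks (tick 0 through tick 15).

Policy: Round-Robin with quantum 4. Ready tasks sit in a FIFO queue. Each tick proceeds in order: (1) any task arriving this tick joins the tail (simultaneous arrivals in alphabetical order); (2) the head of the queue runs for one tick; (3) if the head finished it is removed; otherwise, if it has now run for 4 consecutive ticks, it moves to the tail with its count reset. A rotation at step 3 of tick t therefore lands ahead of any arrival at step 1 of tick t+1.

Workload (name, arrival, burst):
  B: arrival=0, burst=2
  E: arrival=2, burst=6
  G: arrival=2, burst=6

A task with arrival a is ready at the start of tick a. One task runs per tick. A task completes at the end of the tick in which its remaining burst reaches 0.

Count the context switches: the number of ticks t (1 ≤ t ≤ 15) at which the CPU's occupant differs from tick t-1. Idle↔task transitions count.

t=0: queue=[B] q_used=0 → run B
t=1: queue=[B] q_used=1 → run B
t=2: queue=[E,G] q_used=0 → run E
t=3: queue=[E,G] q_used=1 → run E
t=4: queue=[E,G] q_used=2 → run E
t=5: queue=[E,G] q_used=3 → run E
t=6: queue=[G,E] q_used=0 → run G
t=7: queue=[G,E] q_used=1 → run G
t=8: queue=[G,E] q_used=2 → run G
t=9: queue=[G,E] q_used=3 → run G
t=10: queue=[E,G] q_used=0 → run E
t=11: queue=[E,G] q_used=1 → run E
t=12: queue=[G] q_used=0 → run G
t=13: queue=[G] q_used=1 → run G
t=14: (idle)
t=15: (idle)

context switches = 5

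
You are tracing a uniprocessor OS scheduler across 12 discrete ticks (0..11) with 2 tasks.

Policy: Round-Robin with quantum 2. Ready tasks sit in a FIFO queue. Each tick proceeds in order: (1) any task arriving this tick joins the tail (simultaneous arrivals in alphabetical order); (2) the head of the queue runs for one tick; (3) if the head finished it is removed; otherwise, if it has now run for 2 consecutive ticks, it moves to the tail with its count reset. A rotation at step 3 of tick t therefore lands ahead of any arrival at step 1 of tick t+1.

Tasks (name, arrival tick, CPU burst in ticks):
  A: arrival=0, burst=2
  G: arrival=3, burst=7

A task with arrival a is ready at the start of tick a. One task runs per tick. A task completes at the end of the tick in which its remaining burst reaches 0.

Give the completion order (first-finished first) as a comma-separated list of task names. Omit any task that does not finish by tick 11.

t=0: queue=[A] q_used=0 → run A
t=1: queue=[A] q_used=1 → run A
t=2: (idle)
t=3: queue=[G] q_used=0 → run G
t=4: queue=[G] q_used=1 → run G
t=5: queue=[G] q_used=0 → run G
t=6: queue=[G] q_used=1 → run G
t=7: queue=[G] q_used=0 → run G
t=8: queue=[G] q_used=1 → run G
t=9: queue=[G] q_used=0 → run G
t=10: (idle)
t=11: (idle)

completion order = A, G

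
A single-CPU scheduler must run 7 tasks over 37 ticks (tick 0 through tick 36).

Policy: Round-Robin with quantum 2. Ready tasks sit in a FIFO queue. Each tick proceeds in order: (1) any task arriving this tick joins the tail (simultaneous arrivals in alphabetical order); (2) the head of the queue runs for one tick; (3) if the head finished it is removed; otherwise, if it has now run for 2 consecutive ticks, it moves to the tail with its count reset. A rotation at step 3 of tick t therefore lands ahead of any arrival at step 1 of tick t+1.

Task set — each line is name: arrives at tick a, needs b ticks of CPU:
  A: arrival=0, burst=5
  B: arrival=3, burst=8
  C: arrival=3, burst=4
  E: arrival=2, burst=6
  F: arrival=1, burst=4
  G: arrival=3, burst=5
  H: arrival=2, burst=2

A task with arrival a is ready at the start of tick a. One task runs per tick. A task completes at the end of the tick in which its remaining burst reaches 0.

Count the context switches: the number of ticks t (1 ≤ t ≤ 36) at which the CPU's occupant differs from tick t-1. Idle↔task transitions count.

context switches = 18

t=0: queue=[A] q_used=0 → run A
t=1: queue=[A,F] q_used=1 → run A
t=2: queue=[F,A,E,H] q_used=0 → run F
t=3: queue=[F,A,E,H,B,C,G] q_used=1 → run F
t=4: queue=[A,E,H,B,C,G,F] q_used=0 → run A
t=5: queue=[A,E,H,B,C,G,F] q_used=1 → run A
t=6: queue=[E,H,B,C,G,F,A] q_used=0 → run E
t=7: queue=[E,H,B,C,G,F,A] q_used=1 → run E
t=8: queue=[H,B,C,G,F,A,E] q_used=0 → run H
t=9: queue=[H,B,C,G,F,A,E] q_used=1 → run H
t=10: queue=[B,C,G,F,A,E] q_used=0 → run B
t=11: queue=[B,C,G,F,A,E] q_used=1 → run B
t=12: queue=[C,G,F,A,E,B] q_used=0 → run C
t=13: queue=[C,G,F,A,E,B] q_used=1 → run C
t=14: queue=[G,F,A,E,B,C] q_used=0 → run G
t=15: queue=[G,F,A,E,B,C] q_used=1 → run G
t=16: queue=[F,A,E,B,C,G] q_used=0 → run F
t=17: queue=[F,A,E,B,C,G] q_used=1 → run F
t=18: queue=[A,E,B,C,G] q_used=0 → run A
t=19: queue=[E,B,C,G] q_used=0 → run E
t=20: queue=[E,B,C,G] q_used=1 → run E
t=21: queue=[B,C,G,E] q_used=0 → run B
t=22: queue=[B,C,G,E] q_used=1 → run B
t=23: queue=[C,G,E,B] q_used=0 → run C
t=24: queue=[C,G,E,B] q_used=1 → run C
t=25: queue=[G,E,B] q_used=0 → run G
t=26: queue=[G,E,B] q_used=1 → run G
t=27: queue=[E,B,G] q_used=0 → run E
t=28: queue=[E,B,G] q_used=1 → run E
t=29: queue=[B,G] q_used=0 → run B
t=30: queue=[B,G] q_used=1 → run B
t=31: queue=[G,B] q_used=0 → run G
t=32: queue=[B] q_used=0 → run B
t=33: queue=[B] q_used=1 → run B
t=34: (idle)
t=35: (idle)
t=36: (idle)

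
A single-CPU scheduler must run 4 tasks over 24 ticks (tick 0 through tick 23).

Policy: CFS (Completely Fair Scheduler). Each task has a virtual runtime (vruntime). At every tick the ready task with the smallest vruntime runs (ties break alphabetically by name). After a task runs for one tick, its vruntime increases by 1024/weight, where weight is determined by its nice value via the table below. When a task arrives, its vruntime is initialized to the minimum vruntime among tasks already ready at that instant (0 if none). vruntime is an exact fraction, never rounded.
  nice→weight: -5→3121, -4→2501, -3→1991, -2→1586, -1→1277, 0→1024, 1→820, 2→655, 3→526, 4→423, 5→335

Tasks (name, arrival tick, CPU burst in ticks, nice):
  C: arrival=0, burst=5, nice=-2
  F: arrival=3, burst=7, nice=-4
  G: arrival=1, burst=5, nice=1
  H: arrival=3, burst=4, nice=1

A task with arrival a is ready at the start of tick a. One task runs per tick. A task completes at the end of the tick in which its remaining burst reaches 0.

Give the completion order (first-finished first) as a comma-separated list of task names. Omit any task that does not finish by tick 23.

t=0: vr[C=0] → run C
t=1: vr[C=512/793 G=512/793] → run C
t=2: vr[C=1024/793 G=512/793] → run G
t=3: vr[C=1024/793 F=1024/793 G=307968/162565 H=1024/793] → run C
t=4: vr[C=1536/793 F=1024/793 G=307968/162565 H=1024/793] → run F
t=5: vr[C=1536/793 F=55296/32513 G=307968/162565 H=1024/793] → run H
t=6: vr[C=1536/793 F=55296/32513 G=307968/162565 H=412928/162565] → run F
t=7: vr[C=1536/793 F=68608/32513 G=307968/162565 H=412928/162565] → run G
t=8: vr[C=1536/793 F=68608/32513 G=510976/162565 H=412928/162565] → run C
t=9: vr[C=2048/793 F=68608/32513 G=510976/162565 H=412928/162565] → run F
t=10: vr[C=2048/793 F=81920/32513 G=510976/162565 H=412928/162565] → run F
t=11: vr[C=2048/793 F=95232/32513 G=510976/162565 H=412928/162565] → run H
t=12: vr[C=2048/793 F=95232/32513 G=510976/162565 H=615936/162565] → run C
t=13: vr[F=95232/32513 G=510976/162565 H=615936/162565] → run F
t=14: vr[F=108544/32513 G=510976/162565 H=615936/162565] → run G
t=15: vr[F=108544/32513 G=713984/162565 H=615936/162565] → run F
t=16: vr[F=121856/32513 G=713984/162565 H=615936/162565] → run F
t=17: vr[G=713984/162565 H=615936/162565] → run H
t=18: vr[G=713984/162565 H=818944/162565] → run G
t=19: vr[G=916992/162565 H=818944/162565] → run H
t=20: vr[G=916992/162565] → run G
t=21: (idle)
t=22: (idle)
t=23: (idle)

completion order = C, F, H, G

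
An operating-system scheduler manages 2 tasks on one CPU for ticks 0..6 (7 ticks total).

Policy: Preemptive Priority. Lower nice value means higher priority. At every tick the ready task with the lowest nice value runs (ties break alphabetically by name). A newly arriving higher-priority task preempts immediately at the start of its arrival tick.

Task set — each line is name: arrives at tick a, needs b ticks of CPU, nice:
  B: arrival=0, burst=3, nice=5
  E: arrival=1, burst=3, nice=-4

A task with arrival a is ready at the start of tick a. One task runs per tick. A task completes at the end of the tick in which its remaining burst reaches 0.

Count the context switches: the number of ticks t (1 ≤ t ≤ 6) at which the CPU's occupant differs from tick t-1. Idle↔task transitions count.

t=0: ready={B} → run B
t=1: ready={B,E} → run E
t=2: ready={B,E} → run E
t=3: ready={B,E} → run E
t=4: ready={B} → run B
t=5: ready={B} → run B
t=6: (idle)

context switches = 3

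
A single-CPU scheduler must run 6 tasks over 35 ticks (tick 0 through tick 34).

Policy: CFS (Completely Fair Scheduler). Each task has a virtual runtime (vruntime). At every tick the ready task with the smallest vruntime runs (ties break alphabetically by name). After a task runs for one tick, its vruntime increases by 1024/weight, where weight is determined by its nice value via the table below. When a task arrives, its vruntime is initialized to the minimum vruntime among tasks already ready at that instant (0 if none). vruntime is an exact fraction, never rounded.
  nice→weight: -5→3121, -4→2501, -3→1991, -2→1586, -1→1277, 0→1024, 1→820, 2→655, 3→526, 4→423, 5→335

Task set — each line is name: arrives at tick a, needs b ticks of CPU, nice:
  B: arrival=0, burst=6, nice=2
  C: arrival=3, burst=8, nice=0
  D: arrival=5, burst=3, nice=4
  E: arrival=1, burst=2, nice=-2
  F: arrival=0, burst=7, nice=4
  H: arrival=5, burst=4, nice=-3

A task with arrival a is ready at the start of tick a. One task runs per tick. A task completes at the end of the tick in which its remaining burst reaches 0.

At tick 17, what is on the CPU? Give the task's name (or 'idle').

running at tick 17 = C

t=0: vr[B=0 F=0] → run B
t=1: vr[B=1024/655 E=0 F=0] → run E
t=2: vr[B=1024/655 E=512/793 F=0] → run F
t=3: vr[B=1024/655 C=512/793 E=512/793 F=1024/423] → run C
t=4: vr[B=1024/655 C=1305/793 E=512/793 F=1024/423] → run E
t=5: vr[B=1024/655 C=1305/793 D=1024/655 F=1024/423 H=1024/655] → run B
t=6: vr[B=2048/655 C=1305/793 D=1024/655 F=1024/423 H=1024/655] → run D
t=7: vr[B=2048/655 C=1305/793 D=1103872/277065 F=1024/423 H=1024/655] → run H
t=8: vr[B=2048/655 C=1305/793 D=1103872/277065 F=1024/423 H=2709504/1304105] → run C
t=9: vr[B=2048/655 C=2098/793 D=1103872/277065 F=1024/423 H=2709504/1304105] → run H
t=10: vr[B=2048/655 C=2098/793 D=1103872/277065 F=1024/423 H=3380224/1304105] → run F
t=11: vr[B=2048/655 C=2098/793 D=1103872/277065 F=2048/423 H=3380224/1304105] → run H
t=12: vr[B=2048/655 C=2098/793 D=1103872/277065 F=2048/423 H=4050944/1304105] → run C
t=13: vr[B=2048/655 C=2891/793 D=1103872/277065 F=2048/423 H=4050944/1304105] → run H
t=14: vr[B=2048/655 C=2891/793 D=1103872/277065 F=2048/423] → run B
t=15: vr[B=3072/655 C=2891/793 D=1103872/277065 F=2048/423] → run C
t=16: vr[B=3072/655 C=3684/793 D=1103872/277065 F=2048/423] → run D
t=17: vr[B=3072/655 C=3684/793 D=1774592/277065 F=2048/423] → run C
t=18: vr[B=3072/655 C=4477/793 D=1774592/277065 F=2048/423] → run B
t=19: vr[B=4096/655 C=4477/793 D=1774592/277065 F=2048/423] → run F
t=20: vr[B=4096/655 C=4477/793 D=1774592/277065 F=1024/141] → run C
t=21: vr[B=4096/655 C=5270/793 D=1774592/277065 F=1024/141] → run B
t=22: vr[B=1024/131 C=5270/793 D=1774592/277065 F=1024/141] → run D
t=23: vr[B=1024/131 C=5270/793 F=1024/141] → run C
t=24: vr[B=1024/131 C=6063/793 F=1024/141] → run F
t=25: vr[B=1024/131 C=6063/793 F=4096/423] → run C
t=26: vr[B=1024/131 F=4096/423] → run B
t=27: vr[F=4096/423] → run F
t=28: vr[F=5120/423] → run F
t=29: vr[F=2048/141] → run F
t=30: (idle)
t=31: (idle)
t=32: (idle)
t=33: (idle)
t=34: (idle)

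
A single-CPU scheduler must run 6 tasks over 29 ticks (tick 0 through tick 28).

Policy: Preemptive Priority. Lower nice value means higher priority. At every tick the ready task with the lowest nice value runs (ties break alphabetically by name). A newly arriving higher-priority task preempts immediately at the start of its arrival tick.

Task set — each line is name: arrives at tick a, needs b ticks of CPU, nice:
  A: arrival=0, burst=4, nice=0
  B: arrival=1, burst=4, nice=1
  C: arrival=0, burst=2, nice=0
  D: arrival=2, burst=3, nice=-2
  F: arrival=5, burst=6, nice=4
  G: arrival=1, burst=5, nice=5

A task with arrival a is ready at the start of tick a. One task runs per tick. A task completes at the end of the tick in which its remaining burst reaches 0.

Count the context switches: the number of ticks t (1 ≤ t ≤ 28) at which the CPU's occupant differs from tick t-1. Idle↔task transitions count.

context switches = 7

t=0: ready={A,C} → run A
t=1: ready={A,B,C,G} → run A
t=2: ready={A,B,C,D,G} → run D
t=3: ready={A,B,C,D,G} → run D
t=4: ready={A,B,C,D,G} → run D
t=5: ready={A,B,C,F,G} → run A
t=6: ready={A,B,C,F,G} → run A
t=7: ready={B,C,F,G} → run C
t=8: ready={B,C,F,G} → run C
t=9: ready={B,F,G} → run B
t=10: ready={B,F,G} → run B
t=11: ready={B,F,G} → run B
t=12: ready={B,F,G} → run B
t=13: ready={F,G} → run F
t=14: ready={F,G} → run F
t=15: ready={F,G} → run F
t=16: ready={F,G} → run F
t=17: ready={F,G} → run F
t=18: ready={F,G} → run F
t=19: ready={G} → run G
t=20: ready={G} → run G
t=21: ready={G} → run G
t=22: ready={G} → run G
t=23: ready={G} → run G
t=24: (idle)
t=25: (idle)
t=26: (idle)
t=27: (idle)
t=28: (idle)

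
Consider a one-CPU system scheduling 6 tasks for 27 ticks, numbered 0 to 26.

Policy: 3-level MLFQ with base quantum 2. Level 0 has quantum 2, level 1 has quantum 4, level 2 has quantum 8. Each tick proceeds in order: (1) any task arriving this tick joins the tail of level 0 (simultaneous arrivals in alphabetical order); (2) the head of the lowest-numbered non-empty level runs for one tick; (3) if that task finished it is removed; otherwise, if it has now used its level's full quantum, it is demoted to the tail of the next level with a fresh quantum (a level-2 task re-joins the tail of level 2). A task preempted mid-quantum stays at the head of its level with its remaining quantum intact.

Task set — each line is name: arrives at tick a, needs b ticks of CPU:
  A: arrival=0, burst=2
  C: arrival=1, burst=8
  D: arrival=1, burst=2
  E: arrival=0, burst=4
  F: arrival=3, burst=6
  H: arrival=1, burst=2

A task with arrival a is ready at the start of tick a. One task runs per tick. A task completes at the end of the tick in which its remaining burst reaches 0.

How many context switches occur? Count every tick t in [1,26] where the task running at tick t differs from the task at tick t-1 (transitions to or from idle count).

context switches = 10

t=0: L0/L1/L2 = AE/-/- → run A
t=1: L0/L1/L2 = AECDH/-/- → run A
t=2: L0/L1/L2 = ECDH/-/- → run E
t=3: L0/L1/L2 = ECDHF/-/- → run E
t=4: L0/L1/L2 = CDHF/E/- → run C
t=5: L0/L1/L2 = CDHF/E/- → run C
t=6: L0/L1/L2 = DHF/EC/- → run D
t=7: L0/L1/L2 = DHF/EC/- → run D
t=8: L0/L1/L2 = HF/EC/- → run H
t=9: L0/L1/L2 = HF/EC/- → run H
t=10: L0/L1/L2 = F/EC/- → run F
t=11: L0/L1/L2 = F/EC/- → run F
t=12: L0/L1/L2 = -/ECF/- → run E
t=13: L0/L1/L2 = -/ECF/- → run E
t=14: L0/L1/L2 = -/CF/- → run C
t=15: L0/L1/L2 = -/CF/- → run C
t=16: L0/L1/L2 = -/CF/- → run C
t=17: L0/L1/L2 = -/CF/- → run C
t=18: L0/L1/L2 = -/F/C → run F
t=19: L0/L1/L2 = -/F/C → run F
t=20: L0/L1/L2 = -/F/C → run F
t=21: L0/L1/L2 = -/F/C → run F
t=22: L0/L1/L2 = -/-/C → run C
t=23: L0/L1/L2 = -/-/C → run C
t=24: (idle)
t=25: (idle)
t=26: (idle)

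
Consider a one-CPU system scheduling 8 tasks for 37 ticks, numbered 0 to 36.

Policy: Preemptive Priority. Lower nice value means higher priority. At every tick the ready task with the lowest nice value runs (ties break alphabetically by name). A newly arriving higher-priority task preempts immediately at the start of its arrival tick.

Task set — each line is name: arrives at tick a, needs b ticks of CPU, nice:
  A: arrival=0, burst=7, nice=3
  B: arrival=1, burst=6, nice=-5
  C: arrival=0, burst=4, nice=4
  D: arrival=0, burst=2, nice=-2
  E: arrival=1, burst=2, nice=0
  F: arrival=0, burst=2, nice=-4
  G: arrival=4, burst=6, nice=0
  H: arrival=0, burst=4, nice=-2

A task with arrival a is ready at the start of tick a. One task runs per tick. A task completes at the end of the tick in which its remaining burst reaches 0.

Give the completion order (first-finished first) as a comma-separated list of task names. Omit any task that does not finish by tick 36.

completion order = B, F, D, H, E, G, A, C

t=0: ready={A,C,D,F,H} → run F
t=1: ready={A,B,C,D,E,F,H} → run B
t=2: ready={A,B,C,D,E,F,H} → run B
t=3: ready={A,B,C,D,E,F,H} → run B
t=4: ready={A,B,C,D,E,F,G,H} → run B
t=5: ready={A,B,C,D,E,F,G,H} → run B
t=6: ready={A,B,C,D,E,F,G,H} → run B
t=7: ready={A,C,D,E,F,G,H} → run F
t=8: ready={A,C,D,E,G,H} → run D
t=9: ready={A,C,D,E,G,H} → run D
t=10: ready={A,C,E,G,H} → run H
t=11: ready={A,C,E,G,H} → run H
t=12: ready={A,C,E,G,H} → run H
t=13: ready={A,C,E,G,H} → run H
t=14: ready={A,C,E,G} → run E
t=15: ready={A,C,E,G} → run E
t=16: ready={A,C,G} → run G
t=17: ready={A,C,G} → run G
t=18: ready={A,C,G} → run G
t=19: ready={A,C,G} → run G
t=20: ready={A,C,G} → run G
t=21: ready={A,C,G} → run G
t=22: ready={A,C} → run A
t=23: ready={A,C} → run A
t=24: ready={A,C} → run A
t=25: ready={A,C} → run A
t=26: ready={A,C} → run A
t=27: ready={A,C} → run A
t=28: ready={A,C} → run A
t=29: ready={C} → run C
t=30: ready={C} → run C
t=31: ready={C} → run C
t=32: ready={C} → run C
t=33: (idle)
t=34: (idle)
t=35: (idle)
t=36: (idle)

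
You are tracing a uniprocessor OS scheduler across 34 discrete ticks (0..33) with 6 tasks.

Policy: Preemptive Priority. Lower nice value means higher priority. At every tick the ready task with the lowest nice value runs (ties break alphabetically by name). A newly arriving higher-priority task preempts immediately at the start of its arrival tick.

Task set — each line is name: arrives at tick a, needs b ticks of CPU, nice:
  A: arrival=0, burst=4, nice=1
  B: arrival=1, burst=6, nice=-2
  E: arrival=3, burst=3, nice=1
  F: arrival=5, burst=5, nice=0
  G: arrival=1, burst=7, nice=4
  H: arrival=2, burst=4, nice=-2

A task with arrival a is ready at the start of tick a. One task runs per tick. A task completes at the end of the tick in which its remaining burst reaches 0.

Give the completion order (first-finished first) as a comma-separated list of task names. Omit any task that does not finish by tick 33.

completion order = B, H, F, A, E, G

t=0: ready={A} → run A
t=1: ready={A,B,G} → run B
t=2: ready={A,B,G,H} → run B
t=3: ready={A,B,E,G,H} → run B
t=4: ready={A,B,E,G,H} → run B
t=5: ready={A,B,E,F,G,H} → run B
t=6: ready={A,B,E,F,G,H} → run B
t=7: ready={A,E,F,G,H} → run H
t=8: ready={A,E,F,G,H} → run H
t=9: ready={A,E,F,G,H} → run H
t=10: ready={A,E,F,G,H} → run H
t=11: ready={A,E,F,G} → run F
t=12: ready={A,E,F,G} → run F
t=13: ready={A,E,F,G} → run F
t=14: ready={A,E,F,G} → run F
t=15: ready={A,E,F,G} → run F
t=16: ready={A,E,G} → run A
t=17: ready={A,E,G} → run A
t=18: ready={A,E,G} → run A
t=19: ready={E,G} → run E
t=20: ready={E,G} → run E
t=21: ready={E,G} → run E
t=22: ready={G} → run G
t=23: ready={G} → run G
t=24: ready={G} → run G
t=25: ready={G} → run G
t=26: ready={G} → run G
t=27: ready={G} → run G
t=28: ready={G} → run G
t=29: (idle)
t=30: (idle)
t=31: (idle)
t=32: (idle)
t=33: (idle)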